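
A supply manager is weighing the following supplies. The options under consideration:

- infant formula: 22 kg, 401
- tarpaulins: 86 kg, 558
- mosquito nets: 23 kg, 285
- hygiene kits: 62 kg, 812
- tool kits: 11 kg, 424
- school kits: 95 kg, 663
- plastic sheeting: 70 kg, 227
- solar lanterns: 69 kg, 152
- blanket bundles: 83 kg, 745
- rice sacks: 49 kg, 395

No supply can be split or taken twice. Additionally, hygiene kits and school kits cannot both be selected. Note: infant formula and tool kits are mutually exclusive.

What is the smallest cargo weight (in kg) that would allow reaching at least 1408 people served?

Need the lightest bundle worth ≥ 1408.
Taking mosquito nets + hygiene kits + tool kits gives 1521 (≥ 1408) for 96 kg.
Any bundle with less than 96 kg falls short of 1408.

96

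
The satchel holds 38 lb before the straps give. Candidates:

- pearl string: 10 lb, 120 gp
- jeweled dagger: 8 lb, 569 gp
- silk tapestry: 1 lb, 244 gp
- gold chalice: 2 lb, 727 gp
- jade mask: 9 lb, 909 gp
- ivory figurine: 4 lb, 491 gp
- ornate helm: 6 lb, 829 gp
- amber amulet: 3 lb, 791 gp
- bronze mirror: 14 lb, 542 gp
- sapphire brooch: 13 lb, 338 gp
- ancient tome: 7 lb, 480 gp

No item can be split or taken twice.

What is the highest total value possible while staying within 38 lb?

4560

By value per lb: gold chalice 363.50, amber amulet 263.67, silk tapestry 244.00, ornate helm 138.17 lead.
Taking jeweled dagger + silk tapestry + gold chalice + jade mask + ivory figurine + ornate helm + amber amulet: 33 lb used, 4560 in value.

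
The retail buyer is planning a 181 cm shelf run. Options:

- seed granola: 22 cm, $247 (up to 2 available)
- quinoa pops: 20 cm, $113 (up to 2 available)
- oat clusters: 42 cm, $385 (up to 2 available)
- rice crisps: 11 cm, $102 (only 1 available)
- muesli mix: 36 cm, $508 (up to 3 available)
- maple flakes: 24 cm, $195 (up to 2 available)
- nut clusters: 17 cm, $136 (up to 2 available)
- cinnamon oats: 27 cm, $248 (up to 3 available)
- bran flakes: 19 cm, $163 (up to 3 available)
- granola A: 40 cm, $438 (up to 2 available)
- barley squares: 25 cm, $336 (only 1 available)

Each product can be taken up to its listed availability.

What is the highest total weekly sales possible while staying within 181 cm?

2354

Taking 2×seed granola + 3×muesli mix + barley squares: 177 cm used, 2354 in weekly sales.
No other feasible combination exceeds 2354.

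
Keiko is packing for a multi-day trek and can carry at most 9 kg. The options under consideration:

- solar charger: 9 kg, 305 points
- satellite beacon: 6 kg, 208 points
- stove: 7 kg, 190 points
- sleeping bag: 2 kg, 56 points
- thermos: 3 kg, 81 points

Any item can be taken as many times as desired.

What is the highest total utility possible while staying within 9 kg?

305

By utility per kg: satellite beacon 34.67, solar charger 33.89, sleeping bag 28.00 lead.
The ratio heuristic lands on satellite beacon + sleeping bag (264) but leaves 1 kg idle.
Dropping satellite beacon and sleeping bag frees 8 kg; slotting in solar charger (9 kg) lifts the total to 305 at 9 kg.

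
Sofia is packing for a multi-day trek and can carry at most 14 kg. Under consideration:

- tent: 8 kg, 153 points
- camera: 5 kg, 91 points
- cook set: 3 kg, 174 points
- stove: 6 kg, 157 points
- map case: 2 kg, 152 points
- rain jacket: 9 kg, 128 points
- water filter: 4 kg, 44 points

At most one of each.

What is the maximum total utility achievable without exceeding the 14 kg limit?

483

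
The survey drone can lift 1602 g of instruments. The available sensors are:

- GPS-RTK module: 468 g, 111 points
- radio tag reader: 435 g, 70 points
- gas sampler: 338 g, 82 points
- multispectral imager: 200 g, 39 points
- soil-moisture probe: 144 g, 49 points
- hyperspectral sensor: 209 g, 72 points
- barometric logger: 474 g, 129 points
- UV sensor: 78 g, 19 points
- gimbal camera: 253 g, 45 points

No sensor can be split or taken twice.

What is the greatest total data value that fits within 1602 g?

A density-first pass picks gas sampler + multispectral imager + soil-moisture probe + hyperspectral sensor + barometric logger + UV sensor — 390 at 1443 g.
Replace gas sampler with GPS-RTK module: the trade gains 29 net, giving 419 at 1573 g.
Runner-up GPS-RTK module + gas sampler + hyperspectral sensor + barometric logger + UV sensor tops out at 413.

419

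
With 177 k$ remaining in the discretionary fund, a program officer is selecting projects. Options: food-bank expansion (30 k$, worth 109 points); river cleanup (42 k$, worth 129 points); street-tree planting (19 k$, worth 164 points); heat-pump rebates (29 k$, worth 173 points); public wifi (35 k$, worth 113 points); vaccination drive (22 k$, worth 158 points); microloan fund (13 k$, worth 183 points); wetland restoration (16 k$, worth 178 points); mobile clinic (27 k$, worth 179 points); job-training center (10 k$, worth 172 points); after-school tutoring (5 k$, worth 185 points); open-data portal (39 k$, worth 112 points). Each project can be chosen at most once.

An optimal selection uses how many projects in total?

9

Optimal total is 1505.
For example street-tree planting + heat-pump rebates + public wifi + vaccination drive + microloan fund + wetland restoration + mobile clinic + job-training center + after-school tutoring achieves it, using 176 k$.
All optima have 9 projects.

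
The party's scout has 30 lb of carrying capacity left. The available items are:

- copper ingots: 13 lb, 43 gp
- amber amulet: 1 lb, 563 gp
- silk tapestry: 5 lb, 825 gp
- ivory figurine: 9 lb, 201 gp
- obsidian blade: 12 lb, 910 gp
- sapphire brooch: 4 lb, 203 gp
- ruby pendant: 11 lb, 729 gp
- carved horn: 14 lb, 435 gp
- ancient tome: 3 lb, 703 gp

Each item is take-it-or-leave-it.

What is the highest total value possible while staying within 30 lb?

3204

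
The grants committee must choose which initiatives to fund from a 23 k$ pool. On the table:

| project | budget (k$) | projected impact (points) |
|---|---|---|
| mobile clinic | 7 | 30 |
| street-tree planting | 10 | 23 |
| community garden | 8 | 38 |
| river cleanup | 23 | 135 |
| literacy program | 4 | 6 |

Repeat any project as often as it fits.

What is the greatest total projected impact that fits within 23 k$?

135

Ranking by ratio (projected impact/k$): river cleanup 5.87, community garden 4.75, mobile clinic 4.29.
The ratio ordering already packs tightly: river cleanup, 23 k$, 135.
No other feasible combination exceeds 135.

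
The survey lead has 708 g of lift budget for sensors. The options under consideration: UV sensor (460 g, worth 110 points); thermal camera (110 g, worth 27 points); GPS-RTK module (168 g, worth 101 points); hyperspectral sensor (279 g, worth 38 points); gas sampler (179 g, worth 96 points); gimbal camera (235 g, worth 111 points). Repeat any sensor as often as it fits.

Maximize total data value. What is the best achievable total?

Ranking by ratio (data value/g): GPS-RTK module 0.60, gas sampler 0.54, gimbal camera 0.47.
Taking 4×GPS-RTK module: 672 g used, 404 in data value.

404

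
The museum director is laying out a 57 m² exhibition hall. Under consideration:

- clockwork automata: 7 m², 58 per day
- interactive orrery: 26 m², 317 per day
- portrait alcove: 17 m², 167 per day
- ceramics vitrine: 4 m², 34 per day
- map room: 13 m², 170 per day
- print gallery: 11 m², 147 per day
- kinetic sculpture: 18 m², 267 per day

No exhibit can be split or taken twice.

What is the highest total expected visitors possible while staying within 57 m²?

754

Taking the top-ratio exhibits first gives clockwork automata + ceramics vitrine + map room + print gallery + kinetic sculpture for 676 (53 m²).
The 22 m² tied up in clockwork automata and ceramics vitrine and print gallery is better spent on interactive orrery — total rises to 754 (57 m²).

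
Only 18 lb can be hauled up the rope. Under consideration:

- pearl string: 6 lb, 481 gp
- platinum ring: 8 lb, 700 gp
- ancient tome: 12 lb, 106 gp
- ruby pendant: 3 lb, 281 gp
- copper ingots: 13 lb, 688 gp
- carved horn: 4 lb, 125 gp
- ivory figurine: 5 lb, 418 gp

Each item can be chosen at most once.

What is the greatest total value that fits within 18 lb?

Filling by ratio: platinum ring + ruby pendant + ivory figurine for 1399, with 2 lb left unused.
Dropping ivory figurine frees 5 lb; slotting in pearl string (6 lb) lifts the total to 1462 at 17 lb.
That's the maximum — no swap from here does better than 1462.

1462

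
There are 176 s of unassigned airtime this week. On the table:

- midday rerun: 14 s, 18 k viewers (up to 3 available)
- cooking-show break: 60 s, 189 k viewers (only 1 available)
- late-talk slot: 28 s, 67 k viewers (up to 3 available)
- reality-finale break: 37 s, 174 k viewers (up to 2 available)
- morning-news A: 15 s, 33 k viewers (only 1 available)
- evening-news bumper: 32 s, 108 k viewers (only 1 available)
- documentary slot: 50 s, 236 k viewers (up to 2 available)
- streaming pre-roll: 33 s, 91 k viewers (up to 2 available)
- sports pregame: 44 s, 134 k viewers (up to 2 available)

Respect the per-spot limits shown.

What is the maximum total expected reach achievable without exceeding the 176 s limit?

820

Best packing: 2×reality-finale break + 2×documentary slot — 174 s, 820 total.
Nothing else within 176 s beats 820.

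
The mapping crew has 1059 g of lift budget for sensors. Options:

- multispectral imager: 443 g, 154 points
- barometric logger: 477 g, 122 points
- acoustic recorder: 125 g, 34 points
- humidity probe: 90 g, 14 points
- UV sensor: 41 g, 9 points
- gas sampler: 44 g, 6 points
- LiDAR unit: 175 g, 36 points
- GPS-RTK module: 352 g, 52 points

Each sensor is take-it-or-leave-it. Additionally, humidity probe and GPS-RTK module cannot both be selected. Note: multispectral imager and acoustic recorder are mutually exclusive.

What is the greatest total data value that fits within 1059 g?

299

By data value per g: multispectral imager 0.35, acoustic recorder 0.27, barometric logger 0.26 lead.
Best packing: multispectral imager + barometric logger + humidity probe + UV sensor — 1051 g, 299 total.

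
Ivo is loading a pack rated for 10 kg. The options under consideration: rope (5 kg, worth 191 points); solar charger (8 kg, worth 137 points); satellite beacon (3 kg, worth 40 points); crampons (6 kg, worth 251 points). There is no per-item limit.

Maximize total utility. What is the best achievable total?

382

Ranking by ratio (utility/kg): crampons 41.83, rope 38.20, solar charger 17.12, satellite beacon 13.33.
The ratio heuristic lands on satellite beacon + crampons (291) but leaves 1 kg idle.
Replace satellite beacon and crampons with 2×rope: the trade gains 91 net, giving 382 at 10 kg.
Nothing else within 10 kg beats 382.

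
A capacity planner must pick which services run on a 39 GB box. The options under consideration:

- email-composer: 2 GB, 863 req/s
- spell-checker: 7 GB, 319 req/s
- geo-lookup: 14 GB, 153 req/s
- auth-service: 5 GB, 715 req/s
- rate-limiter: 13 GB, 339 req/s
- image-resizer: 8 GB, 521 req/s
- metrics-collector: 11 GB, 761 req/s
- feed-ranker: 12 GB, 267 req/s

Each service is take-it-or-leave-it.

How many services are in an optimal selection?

Best achievable throughput is 3199.
For example email-composer + auth-service + rate-limiter + image-resizer + metrics-collector achieves it, using 39 GB.
All optima have 5 services.

5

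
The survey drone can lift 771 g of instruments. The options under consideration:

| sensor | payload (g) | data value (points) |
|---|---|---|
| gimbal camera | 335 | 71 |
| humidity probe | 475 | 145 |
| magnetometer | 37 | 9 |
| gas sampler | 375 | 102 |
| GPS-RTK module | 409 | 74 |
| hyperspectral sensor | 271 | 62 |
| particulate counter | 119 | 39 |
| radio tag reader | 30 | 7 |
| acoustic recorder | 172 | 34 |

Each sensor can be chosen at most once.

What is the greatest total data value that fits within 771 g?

218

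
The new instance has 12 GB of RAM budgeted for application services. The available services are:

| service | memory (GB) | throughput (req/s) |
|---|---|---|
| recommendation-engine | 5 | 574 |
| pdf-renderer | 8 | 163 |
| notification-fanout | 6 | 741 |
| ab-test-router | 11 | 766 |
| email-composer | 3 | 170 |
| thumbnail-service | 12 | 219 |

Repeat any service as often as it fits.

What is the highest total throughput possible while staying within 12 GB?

1482

2×notification-fanout uses 12 of the 12 GB and totals 1482.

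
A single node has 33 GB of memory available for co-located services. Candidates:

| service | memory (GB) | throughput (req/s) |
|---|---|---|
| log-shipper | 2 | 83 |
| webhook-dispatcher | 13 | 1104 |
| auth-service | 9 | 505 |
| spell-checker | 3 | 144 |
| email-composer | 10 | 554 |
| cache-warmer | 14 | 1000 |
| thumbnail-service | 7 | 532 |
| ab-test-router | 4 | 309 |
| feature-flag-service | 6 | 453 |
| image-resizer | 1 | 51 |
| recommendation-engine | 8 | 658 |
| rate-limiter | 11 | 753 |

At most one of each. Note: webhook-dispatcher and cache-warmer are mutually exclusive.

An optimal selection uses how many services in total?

5

Best achievable throughput is 2654.
webhook-dispatcher + thumbnail-service + ab-test-router + image-resizer + recommendation-engine hits 2654 at 33 GB.
All optima have 5 services.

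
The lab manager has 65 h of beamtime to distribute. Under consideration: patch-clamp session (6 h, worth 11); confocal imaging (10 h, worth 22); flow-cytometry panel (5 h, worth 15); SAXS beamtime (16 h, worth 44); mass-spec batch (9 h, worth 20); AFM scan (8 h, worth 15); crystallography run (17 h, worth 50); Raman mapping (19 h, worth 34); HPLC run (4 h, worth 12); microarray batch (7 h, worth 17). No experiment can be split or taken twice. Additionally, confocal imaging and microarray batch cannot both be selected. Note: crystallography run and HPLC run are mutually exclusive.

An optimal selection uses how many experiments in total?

Optimal total is 166.
confocal imaging + flow-cytometry panel + SAXS beamtime + mass-spec batch + AFM scan + crystallography run hits 166 at 65 h.
All optima have 6 experiments.

6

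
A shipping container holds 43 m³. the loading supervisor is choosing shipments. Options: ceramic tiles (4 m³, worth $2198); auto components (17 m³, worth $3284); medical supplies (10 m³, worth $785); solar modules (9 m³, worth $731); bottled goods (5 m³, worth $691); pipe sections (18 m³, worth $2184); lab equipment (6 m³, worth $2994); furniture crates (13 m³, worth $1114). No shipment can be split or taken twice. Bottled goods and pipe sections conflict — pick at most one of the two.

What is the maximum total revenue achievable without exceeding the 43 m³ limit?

9952

Density check — ceramic tiles 549.50, lab equipment 499.00, auto components 193.18, bottled goods 138.20 are the best per m³.
Taking the top-ratio shipments first gives ceramic tiles + auto components + solar modules + bottled goods + lab equipment for 9898 (41 m³).
Dropping solar modules frees 9 m³; slotting in medical supplies (10 m³) lifts the total to 9952 at 42 m³.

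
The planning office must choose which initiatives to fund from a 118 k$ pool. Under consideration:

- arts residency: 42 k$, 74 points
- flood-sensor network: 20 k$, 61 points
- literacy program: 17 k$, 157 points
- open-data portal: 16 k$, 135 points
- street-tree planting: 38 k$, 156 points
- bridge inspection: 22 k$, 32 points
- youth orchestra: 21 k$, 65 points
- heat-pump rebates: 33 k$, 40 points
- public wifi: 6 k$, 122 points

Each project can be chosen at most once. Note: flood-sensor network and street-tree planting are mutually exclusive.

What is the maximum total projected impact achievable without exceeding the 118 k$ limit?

Best packing: literacy program + open-data portal + street-tree planting + youth orchestra + public wifi — 98 k$, 635 total.

635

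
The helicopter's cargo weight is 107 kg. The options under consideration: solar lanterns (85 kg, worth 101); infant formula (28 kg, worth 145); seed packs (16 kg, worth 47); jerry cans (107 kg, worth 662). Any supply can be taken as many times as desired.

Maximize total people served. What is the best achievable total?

662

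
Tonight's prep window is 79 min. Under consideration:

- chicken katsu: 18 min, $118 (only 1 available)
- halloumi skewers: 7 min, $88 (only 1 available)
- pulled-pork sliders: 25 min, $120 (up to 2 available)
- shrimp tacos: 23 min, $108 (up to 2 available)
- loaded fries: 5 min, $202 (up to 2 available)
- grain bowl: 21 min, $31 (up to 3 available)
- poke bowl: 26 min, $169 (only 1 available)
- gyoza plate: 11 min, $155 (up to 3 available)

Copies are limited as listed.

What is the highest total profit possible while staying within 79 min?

Density check — loaded fries 40.40, gyoza plate 14.09, halloumi skewers 12.57 are the best per min.
A density-first pass picks chicken katsu + halloumi skewers + 2×loaded fries + 3×gyoza plate — 1075 at 68 min.
Dropping chicken katsu frees 18 min; slotting in poke bowl (26 min) lifts the total to 1126 at 76 min.

1126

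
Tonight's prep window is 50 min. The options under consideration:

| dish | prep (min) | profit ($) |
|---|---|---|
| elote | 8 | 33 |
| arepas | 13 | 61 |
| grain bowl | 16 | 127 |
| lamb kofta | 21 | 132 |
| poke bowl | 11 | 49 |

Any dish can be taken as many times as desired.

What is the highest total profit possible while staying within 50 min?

381

Taking 3×grain bowl: 48 min used, 381 in profit.
The spare 2 min is too small for any remaining dish, and no exchange beats 381.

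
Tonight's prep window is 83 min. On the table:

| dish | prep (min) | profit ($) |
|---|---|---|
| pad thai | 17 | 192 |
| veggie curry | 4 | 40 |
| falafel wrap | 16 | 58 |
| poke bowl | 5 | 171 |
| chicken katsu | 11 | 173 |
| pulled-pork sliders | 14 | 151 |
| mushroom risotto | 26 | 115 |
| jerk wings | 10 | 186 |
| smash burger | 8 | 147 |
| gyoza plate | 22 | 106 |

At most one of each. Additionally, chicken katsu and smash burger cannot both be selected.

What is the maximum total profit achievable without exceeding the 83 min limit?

1019

Density check — poke bowl 34.20, jerk wings 18.60, smash burger 18.38 are the best per min.
Best packing: pad thai + veggie curry + poke bowl + chicken katsu + pulled-pork sliders + jerk wings + gyoza plate — 83 min, 1019 total.
Every other selection either busts 83 min or breaks a pairing rule or fails to beat 1019.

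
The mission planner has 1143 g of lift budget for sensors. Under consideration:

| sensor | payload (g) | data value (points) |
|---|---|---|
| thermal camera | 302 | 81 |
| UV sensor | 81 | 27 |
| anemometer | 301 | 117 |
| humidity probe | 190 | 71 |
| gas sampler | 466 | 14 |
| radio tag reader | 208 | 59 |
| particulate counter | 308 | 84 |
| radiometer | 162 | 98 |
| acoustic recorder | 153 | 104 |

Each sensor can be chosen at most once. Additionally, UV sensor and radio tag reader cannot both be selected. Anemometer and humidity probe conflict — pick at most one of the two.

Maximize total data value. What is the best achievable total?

462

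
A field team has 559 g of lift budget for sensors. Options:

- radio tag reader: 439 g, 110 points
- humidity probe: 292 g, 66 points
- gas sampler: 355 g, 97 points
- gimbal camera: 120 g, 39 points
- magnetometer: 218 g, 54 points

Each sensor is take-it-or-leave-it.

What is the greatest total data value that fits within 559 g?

149

A density-first pass picks gas sampler + gimbal camera — 136 at 475 g.
Replace gas sampler with radio tag reader: the trade gains 13 net, giving 149 at 559 g.
That's the maximum — no swap from here does better than 149.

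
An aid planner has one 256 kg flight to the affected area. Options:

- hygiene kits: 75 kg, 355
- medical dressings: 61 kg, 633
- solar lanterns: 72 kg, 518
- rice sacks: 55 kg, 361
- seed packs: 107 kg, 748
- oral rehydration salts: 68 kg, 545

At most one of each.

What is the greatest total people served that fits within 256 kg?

2057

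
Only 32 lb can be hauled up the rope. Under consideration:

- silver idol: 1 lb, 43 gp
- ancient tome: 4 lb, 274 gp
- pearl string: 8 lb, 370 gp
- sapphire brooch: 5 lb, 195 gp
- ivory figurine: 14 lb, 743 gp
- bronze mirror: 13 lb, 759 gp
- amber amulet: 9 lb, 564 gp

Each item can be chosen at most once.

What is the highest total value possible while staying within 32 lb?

1835

The ratio ordering already packs tightly: silver idol + ancient tome + sapphire brooch + bronze mirror + amber amulet, 32 lb, 1835.
Runner-up silver idol + ancient tome + ivory figurine + bronze mirror tops out at 1819.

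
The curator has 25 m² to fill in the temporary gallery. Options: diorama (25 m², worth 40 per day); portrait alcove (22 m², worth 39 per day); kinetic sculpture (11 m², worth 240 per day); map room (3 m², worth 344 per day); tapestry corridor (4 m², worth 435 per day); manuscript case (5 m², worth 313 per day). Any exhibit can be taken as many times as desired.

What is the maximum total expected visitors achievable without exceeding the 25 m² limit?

2843

Filling by ratio: 8×map room for 2752, with 1 m² left unused.
The 3 m² tied up in map room is better spent on tapestry corridor — total rises to 2843 (25 m²).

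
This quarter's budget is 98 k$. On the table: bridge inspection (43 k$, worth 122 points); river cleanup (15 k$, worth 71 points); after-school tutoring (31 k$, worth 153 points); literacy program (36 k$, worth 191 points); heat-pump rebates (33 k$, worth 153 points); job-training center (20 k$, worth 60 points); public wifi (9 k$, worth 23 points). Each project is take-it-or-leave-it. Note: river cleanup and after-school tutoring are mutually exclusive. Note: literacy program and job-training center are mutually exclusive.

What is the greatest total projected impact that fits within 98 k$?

Ranking by ratio (projected impact/k$): literacy program 5.31, after-school tutoring 4.94, river cleanup 4.73, heat-pump rebates 4.64.
Best packing: river cleanup + literacy program + heat-pump rebates + public wifi — 93 k$, 438 total.
Runner-up river cleanup + literacy program + heat-pump rebates tops out at 415.

438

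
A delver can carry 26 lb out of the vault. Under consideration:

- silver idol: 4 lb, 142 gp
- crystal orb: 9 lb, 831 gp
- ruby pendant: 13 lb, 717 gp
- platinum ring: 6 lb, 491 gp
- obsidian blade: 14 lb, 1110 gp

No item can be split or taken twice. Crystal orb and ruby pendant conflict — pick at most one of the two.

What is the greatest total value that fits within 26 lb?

The ratio heuristic lands on silver idol + crystal orb + platinum ring (1464) but leaves 7 lb idle.
Dropping silver idol and platinum ring frees 10 lb; slotting in obsidian blade (14 lb) lifts the total to 1941 at 23 lb.

1941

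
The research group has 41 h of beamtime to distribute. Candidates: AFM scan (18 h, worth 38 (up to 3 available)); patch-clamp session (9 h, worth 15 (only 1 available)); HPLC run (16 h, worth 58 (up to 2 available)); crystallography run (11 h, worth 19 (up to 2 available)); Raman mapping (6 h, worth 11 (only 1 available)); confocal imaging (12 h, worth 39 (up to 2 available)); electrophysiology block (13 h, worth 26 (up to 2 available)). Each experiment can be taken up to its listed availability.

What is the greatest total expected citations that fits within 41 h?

Density check — HPLC run 3.62, confocal imaging 3.25, AFM scan 2.11 are the best per h.
Filling by ratio: 2×HPLC run + Raman mapping for 127, with 3 h left unused.
Replace HPLC run and Raman mapping with 2×confocal imaging: the trade gains 9 net, giving 136 at 40 h.
The spare 1 h is too small for any remaining experiment, and no exchange beats 136.

136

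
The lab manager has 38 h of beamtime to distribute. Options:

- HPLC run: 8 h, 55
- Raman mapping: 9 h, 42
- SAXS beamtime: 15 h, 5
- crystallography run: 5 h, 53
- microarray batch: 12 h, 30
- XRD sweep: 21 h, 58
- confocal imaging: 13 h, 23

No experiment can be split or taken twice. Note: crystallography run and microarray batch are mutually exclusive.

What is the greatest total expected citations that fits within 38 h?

173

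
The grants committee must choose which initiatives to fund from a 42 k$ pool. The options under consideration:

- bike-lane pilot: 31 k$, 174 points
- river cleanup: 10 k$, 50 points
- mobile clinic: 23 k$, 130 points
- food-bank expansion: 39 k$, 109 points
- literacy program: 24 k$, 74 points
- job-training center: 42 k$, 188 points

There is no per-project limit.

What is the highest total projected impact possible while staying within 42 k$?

224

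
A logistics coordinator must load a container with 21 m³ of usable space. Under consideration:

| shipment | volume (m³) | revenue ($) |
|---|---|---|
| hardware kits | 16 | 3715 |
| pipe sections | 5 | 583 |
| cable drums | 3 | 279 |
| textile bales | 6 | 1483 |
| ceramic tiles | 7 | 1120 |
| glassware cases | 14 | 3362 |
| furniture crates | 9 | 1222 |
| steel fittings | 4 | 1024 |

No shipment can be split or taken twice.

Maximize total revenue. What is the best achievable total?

Taking the top-ratio shipments first gives cable drums + textile bales + ceramic tiles + steel fittings for 3906 (20 m³).
Replace cable drums and ceramic tiles and steel fittings with glassware cases: the trade gains 939 net, giving 4845 at 20 m³.
The closest alternative, hardware kits + steel fittings, reaches only 4739.

4845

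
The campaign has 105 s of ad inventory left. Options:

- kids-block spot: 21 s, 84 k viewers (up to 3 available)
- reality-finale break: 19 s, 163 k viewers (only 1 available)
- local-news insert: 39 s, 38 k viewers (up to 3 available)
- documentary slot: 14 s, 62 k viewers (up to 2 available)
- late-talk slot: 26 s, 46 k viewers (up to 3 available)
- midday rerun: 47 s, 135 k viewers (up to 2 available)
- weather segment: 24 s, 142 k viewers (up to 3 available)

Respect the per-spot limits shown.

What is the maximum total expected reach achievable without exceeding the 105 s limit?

Taking reality-finale break + documentary slot + 3×weather segment: 105 s used, 651 in expected reach.

651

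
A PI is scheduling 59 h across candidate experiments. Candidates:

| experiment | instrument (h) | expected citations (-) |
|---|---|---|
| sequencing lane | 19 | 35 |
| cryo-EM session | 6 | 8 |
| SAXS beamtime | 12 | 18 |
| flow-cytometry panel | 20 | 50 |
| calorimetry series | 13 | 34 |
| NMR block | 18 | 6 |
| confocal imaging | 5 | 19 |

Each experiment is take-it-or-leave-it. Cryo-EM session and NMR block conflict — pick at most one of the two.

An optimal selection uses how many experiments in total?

Optimal total is 138.
For example sequencing lane + flow-cytometry panel + calorimetry series + confocal imaging achieves it, using 57 h.
Every optimal selection uses 4 experiments.

4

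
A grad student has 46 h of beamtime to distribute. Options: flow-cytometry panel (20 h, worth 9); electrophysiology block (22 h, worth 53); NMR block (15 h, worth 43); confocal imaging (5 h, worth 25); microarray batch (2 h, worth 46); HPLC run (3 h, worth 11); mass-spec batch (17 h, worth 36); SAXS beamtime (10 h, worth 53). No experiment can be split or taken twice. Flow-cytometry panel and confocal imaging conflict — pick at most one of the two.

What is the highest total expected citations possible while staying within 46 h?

Density check — microarray batch 23.00, SAXS beamtime 5.30, confocal imaging 5.00 are the best per h.
Greedy by ratio would take NMR block + confocal imaging + microarray batch + HPLC run + SAXS beamtime: 35 h used, total 178.
Replace NMR block with electrophysiology block: the trade gains 10 net, giving 188 at 42 h.
Nothing else feasible within 46 h beats 188.

188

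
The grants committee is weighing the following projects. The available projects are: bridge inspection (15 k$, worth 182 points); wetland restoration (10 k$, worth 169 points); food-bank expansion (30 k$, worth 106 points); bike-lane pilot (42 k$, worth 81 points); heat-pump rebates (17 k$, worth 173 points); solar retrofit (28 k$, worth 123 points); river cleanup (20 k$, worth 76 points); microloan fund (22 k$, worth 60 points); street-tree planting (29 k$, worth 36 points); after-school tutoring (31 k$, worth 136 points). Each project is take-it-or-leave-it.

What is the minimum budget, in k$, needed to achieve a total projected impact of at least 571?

62

Minimise k$ subject to total projected impact ≥ 571.
bridge inspection + wetland restoration + heat-pump rebates + river cleanup reaches 600 using 62 k$.
Any bundle with less than 62 k$ falls short of 571.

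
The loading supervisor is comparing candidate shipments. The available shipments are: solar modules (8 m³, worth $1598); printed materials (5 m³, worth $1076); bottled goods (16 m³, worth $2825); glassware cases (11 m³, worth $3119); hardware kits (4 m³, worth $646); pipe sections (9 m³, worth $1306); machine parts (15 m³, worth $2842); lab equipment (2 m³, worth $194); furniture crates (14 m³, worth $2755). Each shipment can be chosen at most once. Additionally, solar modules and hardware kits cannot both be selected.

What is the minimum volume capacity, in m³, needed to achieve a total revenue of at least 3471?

15

Minimise m³ subject to total revenue ≥ 3471.
glassware cases + hardware kits reaches 3765 using 15 m³.
Below 15 m³ the best achievable stays under 3471.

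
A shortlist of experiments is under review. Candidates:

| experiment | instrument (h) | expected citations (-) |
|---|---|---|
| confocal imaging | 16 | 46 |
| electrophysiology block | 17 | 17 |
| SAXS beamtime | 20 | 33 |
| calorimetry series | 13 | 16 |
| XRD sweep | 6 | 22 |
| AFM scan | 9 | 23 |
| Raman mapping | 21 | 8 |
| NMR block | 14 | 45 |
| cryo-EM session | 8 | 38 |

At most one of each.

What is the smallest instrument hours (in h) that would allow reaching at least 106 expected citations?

30

Look for the lowest-instrument combination reaching 106.
Taking confocal imaging + XRD sweep + cryo-EM session gives 106 (≥ 106) for 30 h.
Below 30 h the best achievable stays under 106.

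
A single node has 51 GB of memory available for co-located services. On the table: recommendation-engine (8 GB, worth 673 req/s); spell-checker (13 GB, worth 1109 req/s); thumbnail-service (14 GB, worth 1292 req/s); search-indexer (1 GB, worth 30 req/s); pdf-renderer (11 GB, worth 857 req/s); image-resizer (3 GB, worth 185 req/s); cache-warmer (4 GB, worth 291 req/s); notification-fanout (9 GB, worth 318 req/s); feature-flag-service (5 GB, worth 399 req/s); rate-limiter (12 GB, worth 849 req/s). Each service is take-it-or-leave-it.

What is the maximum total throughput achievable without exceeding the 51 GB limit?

By throughput per GB: thumbnail-service 92.29, spell-checker 85.31, recommendation-engine 84.12 lead.
The ratio ordering already packs tightly: recommendation-engine + spell-checker + thumbnail-service + pdf-renderer + feature-flag-service, 51 GB, 4330.
That's the maximum — no swap from here does better than 4330.

4330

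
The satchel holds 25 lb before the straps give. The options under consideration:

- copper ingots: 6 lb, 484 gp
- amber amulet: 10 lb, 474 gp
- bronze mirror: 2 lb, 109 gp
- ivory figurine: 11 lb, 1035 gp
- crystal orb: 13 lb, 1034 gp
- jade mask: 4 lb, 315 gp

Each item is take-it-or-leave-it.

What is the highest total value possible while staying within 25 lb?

2069

Density check — ivory figurine 94.09, copper ingots 80.67, crystal orb 79.54 are the best per lb.
Filling by ratio: copper ingots + bronze mirror + ivory figurine + jade mask for 1943, with 2 lb left unused.
Dropping copper ingots and bronze mirror and jade mask frees 12 lb; slotting in crystal orb (13 lb) lifts the total to 2069 at 24 lb.
Next best is copper ingots + bronze mirror + ivory figurine + jade mask at 1943 (23 lb) — short by 126.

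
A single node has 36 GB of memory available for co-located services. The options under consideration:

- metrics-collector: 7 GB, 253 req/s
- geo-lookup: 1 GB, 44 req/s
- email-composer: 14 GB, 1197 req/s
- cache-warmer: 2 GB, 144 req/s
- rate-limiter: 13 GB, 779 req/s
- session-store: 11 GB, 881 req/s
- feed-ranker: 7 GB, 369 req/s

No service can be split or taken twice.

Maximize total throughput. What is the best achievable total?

Density check — email-composer 85.50, session-store 80.09, cache-warmer 72.00 are the best per GB.
The ratio ordering already packs tightly: geo-lookup + email-composer + cache-warmer + session-store + feed-ranker, 35 GB, 2635.
Runner-up email-composer + cache-warmer + session-store + feed-ranker tops out at 2591.

2635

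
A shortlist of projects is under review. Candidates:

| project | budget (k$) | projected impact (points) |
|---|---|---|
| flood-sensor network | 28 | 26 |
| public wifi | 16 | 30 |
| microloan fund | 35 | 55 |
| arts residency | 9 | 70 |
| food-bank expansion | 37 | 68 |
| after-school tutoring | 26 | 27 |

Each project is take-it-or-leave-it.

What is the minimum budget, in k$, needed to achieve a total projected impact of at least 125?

44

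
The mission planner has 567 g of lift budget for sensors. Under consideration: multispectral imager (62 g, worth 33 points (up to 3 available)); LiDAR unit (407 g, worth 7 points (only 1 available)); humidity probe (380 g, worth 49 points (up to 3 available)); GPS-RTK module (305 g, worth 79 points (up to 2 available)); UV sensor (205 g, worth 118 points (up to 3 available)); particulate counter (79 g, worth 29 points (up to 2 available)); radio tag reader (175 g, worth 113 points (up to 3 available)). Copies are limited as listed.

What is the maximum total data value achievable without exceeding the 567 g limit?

The ratio heuristic lands on 3×radio tag reader (339) but leaves 42 g idle.
Dropping radio tag reader frees 175 g; slotting in UV sensor (205 g) lifts the total to 344 at 555 g.
Every other selection either busts 567 g or exceeds an availability limit or fails to beat 344.

344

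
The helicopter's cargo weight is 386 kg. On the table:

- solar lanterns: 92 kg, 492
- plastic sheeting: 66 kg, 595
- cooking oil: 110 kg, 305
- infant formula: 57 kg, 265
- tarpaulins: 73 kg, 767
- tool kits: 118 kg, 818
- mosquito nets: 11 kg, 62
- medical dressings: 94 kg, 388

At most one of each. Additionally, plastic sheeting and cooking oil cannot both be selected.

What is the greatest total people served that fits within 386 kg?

2734

Taking solar lanterns + plastic sheeting + tarpaulins + tool kits + mosquito nets: 360 kg used, 2734 in people served.
The closest alternative, solar lanterns + plastic sheeting + tarpaulins + tool kits, reaches only 2672.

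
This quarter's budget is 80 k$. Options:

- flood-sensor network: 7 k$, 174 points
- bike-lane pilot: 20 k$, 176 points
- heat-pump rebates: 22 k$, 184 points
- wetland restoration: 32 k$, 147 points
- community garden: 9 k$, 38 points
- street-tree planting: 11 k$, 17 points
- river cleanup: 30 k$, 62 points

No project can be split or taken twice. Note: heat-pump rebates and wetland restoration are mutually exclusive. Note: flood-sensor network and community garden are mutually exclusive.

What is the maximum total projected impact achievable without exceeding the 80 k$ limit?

596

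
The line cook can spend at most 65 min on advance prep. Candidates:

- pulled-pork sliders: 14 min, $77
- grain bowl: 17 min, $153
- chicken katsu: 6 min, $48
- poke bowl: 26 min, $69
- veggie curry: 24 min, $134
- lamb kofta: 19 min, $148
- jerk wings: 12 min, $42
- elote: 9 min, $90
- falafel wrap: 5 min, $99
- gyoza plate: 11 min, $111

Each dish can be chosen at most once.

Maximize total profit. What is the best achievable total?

Density check — falafel wrap 19.80, gyoza plate 10.09, elote 10.00 are the best per min.
Greedy by ratio would take pulled-pork sliders + grain bowl + chicken katsu + elote + falafel wrap + gyoza plate: 62 min used, total 578.
Dropping pulled-pork sliders and chicken katsu frees 20 min; slotting in lamb kofta (19 min) lifts the total to 601 at 61 min.

601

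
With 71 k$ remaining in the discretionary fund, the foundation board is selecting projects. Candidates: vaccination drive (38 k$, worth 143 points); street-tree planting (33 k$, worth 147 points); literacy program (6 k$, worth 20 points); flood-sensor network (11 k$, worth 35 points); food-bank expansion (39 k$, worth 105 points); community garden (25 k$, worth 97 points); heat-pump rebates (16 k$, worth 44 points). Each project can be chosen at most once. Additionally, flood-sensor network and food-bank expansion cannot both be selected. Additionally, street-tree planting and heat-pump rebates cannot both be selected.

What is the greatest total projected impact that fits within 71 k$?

Filling by ratio: street-tree planting + literacy program + community garden for 264, with 7 k$ left unused.
The 31 k$ tied up in literacy program and community garden is better spent on vaccination drive — total rises to 290 (71 k$).
The closest alternative, street-tree planting + flood-sensor network + community garden, reaches only 279.

290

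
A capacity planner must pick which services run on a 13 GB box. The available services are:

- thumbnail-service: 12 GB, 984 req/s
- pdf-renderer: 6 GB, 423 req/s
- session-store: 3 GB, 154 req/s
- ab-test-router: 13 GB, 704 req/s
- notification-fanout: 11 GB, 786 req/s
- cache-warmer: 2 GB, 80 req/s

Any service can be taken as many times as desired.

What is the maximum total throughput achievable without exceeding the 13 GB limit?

The ratio ordering already packs tightly: thumbnail-service, 12 GB, 984.

984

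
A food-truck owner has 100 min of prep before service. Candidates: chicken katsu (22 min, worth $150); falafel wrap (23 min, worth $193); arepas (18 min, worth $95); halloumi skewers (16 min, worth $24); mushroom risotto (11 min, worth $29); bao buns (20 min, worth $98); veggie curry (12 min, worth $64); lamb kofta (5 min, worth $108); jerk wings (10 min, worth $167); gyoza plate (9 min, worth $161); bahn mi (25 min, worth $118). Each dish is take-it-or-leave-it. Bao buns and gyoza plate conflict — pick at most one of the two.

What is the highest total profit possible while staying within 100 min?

Density check — lamb kofta 21.60, gyoza plate 17.89, jerk wings 16.70 are the best per min.
Taking chicken katsu + falafel wrap + arepas + veggie curry + lamb kofta + jerk wings + gyoza plate: 99 min used, 938 in profit.
Nothing else feasible within 100 min beats 938.

938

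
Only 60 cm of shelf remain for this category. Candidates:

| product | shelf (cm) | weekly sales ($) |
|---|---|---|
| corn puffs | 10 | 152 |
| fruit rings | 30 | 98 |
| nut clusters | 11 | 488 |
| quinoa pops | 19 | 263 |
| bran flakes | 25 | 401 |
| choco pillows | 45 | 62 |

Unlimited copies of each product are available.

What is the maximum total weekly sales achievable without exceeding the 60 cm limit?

Ranking by ratio (weekly sales/cm): nut clusters 44.36, bran flakes 16.04, corn puffs 15.20, quinoa pops 13.84.
5×nut clusters uses 55 of the 60 cm and totals 2440.
Nothing else within 60 cm beats 2440.

2440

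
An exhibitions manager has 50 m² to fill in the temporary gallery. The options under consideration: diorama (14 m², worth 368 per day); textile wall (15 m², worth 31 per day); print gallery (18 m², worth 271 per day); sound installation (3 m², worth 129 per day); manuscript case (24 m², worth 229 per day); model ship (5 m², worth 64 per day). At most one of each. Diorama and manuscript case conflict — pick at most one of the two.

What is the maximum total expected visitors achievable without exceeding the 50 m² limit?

The ratio ordering already packs tightly: diorama + print gallery + sound installation + model ship, 40 m², 832.

832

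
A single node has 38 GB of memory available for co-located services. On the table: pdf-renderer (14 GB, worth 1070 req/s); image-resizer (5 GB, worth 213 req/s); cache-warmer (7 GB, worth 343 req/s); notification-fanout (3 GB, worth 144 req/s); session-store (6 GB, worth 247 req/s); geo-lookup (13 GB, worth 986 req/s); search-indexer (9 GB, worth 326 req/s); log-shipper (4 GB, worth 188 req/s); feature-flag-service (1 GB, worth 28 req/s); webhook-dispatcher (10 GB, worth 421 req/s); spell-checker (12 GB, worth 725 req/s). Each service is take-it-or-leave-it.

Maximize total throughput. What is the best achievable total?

2587

Greedy by ratio would take pdf-renderer + cache-warmer + notification-fanout + geo-lookup + feature-flag-service: 38 GB used, total 2571.
Replace notification-fanout and feature-flag-service with log-shipper: the trade gains 16 net, giving 2587 at 38 GB.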